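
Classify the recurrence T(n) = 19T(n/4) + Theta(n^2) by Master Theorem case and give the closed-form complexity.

Master Theorem for T(n) = 19T(n/4) + O(n^2):

a = 19, b = 4, c = 2
log_b(a) = log_4(19) = 2.1240

Case 1: c = 2 < log_4(19) = 2.1240
T(n) = O(n^(log_4 19))

For T(n) = 19T(n/4) + O(n^2): log_4(19) = 2.1240. This is Case 1 of the Master Theorem (c < log_b(a), work dominated by leaves), giving O(n^(log_4 19)).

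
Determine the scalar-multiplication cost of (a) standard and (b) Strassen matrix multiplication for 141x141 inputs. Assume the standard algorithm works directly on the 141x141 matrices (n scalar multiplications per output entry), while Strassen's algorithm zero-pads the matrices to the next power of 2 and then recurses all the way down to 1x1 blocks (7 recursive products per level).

Matrix multiplication for 141x141 matrices:

Strassen's algorithm requires power-of-2 dimensions. Pad 141x141 to 256x256 (next power of 2).

Standard algorithm: 141^3 = 2803221 multiplications
Strassen's algorithm: 7^(log2(256)) = 7^8 = 5764801 multiplications
Difference: 2803221 - 5764801 = -2961580 (Strassen uses MORE here due to padding overhead — for small or just-over-power-of-2 n, padding can outweigh the per-level savings)

Standard: 2803221 multiplications (141^3). Strassen: 5764801 multiplications (7^8, after padding to 256x256). Strassen reduces 8 recursive multiplications to 7 at each level.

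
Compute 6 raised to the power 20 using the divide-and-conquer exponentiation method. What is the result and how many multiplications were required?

Computing 6^20 by squaring (build up from 6^1; each line after the first costs one multiplication):

6^1 = 6
6^2 = (6^1)^2 = 6^2 = 36
6^4 = (6^2)^2 = 36^2 = 1296
6^5 = 6 * 6^4 = 6 * 1296 = 7776
6^10 = (6^5)^2 = 7776^2 = 60466176
6^20 = (6^10)^2 = 60466176^2 = 3656158440062976

Result: 3656158440062976
Multiplications needed: 5 (5 lines after 6^1)

6^20 = 3656158440062976. Using exponentiation by squaring, this requires 5 multiplications. The key idea: if the exponent is even, square the half-power; if odd, multiply by the base once.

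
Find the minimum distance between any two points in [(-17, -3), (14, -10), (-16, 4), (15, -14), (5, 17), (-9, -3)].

Computing all pairwise distances among 6 points:

d((-17, -3), (14, -10)) = 31.7805
d((-17, -3), (-16, 4)) = 7.0711
d((-17, -3), (15, -14)) = 33.8378
d((-17, -3), (5, 17)) = 29.7321
d((-17, -3), (-9, -3)) = 8.0
d((14, -10), (-16, 4)) = 33.1059
d((14, -10), (15, -14)) = 4.1231 <-- minimum
d((14, -10), (5, 17)) = 28.4605
d((14, -10), (-9, -3)) = 24.0416
d((-16, 4), (15, -14)) = 35.8469
d((-16, 4), (5, 17)) = 24.6982
d((-16, 4), (-9, -3)) = 9.8995
d((15, -14), (5, 17)) = 32.573
d((15, -14), (-9, -3)) = 26.4008
d((5, 17), (-9, -3)) = 24.4131

Closest pair: (14, -10) and (15, -14) with distance 4.1231

The closest pair is (14, -10) and (15, -14) with Euclidean distance 4.1231. For 6 points, brute-force pairwise comparison is shown above. For large n, the divide-and-conquer algorithm (sort by x, recurse on halves, check the dividing strip) achieves O(n log n).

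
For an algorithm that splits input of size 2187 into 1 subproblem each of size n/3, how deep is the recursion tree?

For divide and conquer with division factor 3:

Problem sizes at each level:
Level 0: 2187
Level 1: 729
Level 2: 243
Level 3: 81
Level 4: 27
Level 5: 9
Level 6: 3
Level 7: 1

The root is level 0 and the size-1 base case is level 7 (the tree spans levels 0 through 7, i.e. 8 levels counting the root), so the depth is the number of divisions: log_3(2187) = 7

The recursion tree depth is log_3(2187) = 7. At each level, the problem size is divided by 3, so it takes 7 divisions to reduce to a base case of size 1. The algorithm makes 1 recursive call at each level.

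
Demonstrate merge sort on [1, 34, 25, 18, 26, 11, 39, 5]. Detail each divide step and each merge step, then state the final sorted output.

Merge sort trace:

Split: [1, 34, 25, 18, 26, 11, 39, 5] -> [1, 34, 25, 18] and [26, 11, 39, 5]
  Split: [1, 34, 25, 18] -> [1, 34] and [25, 18]
    Split: [1, 34] -> [1] and [34]
    Merge: [1] + [34] -> [1, 34]
    Split: [25, 18] -> [25] and [18]
    Merge: [25] + [18] -> [18, 25]
  Merge: [1, 34] + [18, 25] -> [1, 18, 25, 34]
  Split: [26, 11, 39, 5] -> [26, 11] and [39, 5]
    Split: [26, 11] -> [26] and [11]
    Merge: [26] + [11] -> [11, 26]
    Split: [39, 5] -> [39] and [5]
    Merge: [39] + [5] -> [5, 39]
  Merge: [11, 26] + [5, 39] -> [5, 11, 26, 39]
Merge: [1, 18, 25, 34] + [5, 11, 26, 39] -> [1, 5, 11, 18, 25, 26, 34, 39]

Final sorted array: [1, 5, 11, 18, 25, 26, 34, 39]

The merge sort proceeds by recursively splitting the array and merging sorted halves.
After all merges, the sorted array is [1, 5, 11, 18, 25, 26, 34, 39].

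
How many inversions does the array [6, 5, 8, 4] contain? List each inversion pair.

Finding inversions in [6, 5, 8, 4]:

(0, 1): arr[0]=6 > arr[1]=5
(0, 3): arr[0]=6 > arr[3]=4
(1, 3): arr[1]=5 > arr[3]=4
(2, 3): arr[2]=8 > arr[3]=4

Total inversions: 4

The array has 4 inversion(s): (0,1), (0,3), (1,3), (2,3). Each pair (i,j) satisfies i < j and arr[i] > arr[j].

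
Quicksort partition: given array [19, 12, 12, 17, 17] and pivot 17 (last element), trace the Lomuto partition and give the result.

Lomuto partition with pivot = 17:

Initial array: [19, 12, 12, 17, 17]

arr[0]=19 > 17: no swap
arr[1]=12 <= 17: swap with position 0, array becomes [12, 19, 12, 17, 17]
arr[2]=12 <= 17: swap with position 1, array becomes [12, 12, 19, 17, 17]
arr[3]=17 <= 17: swap with position 2, array becomes [12, 12, 17, 19, 17]

Place pivot at position 3: [12, 12, 17, 17, 19]
Pivot position: 3

After partitioning with pivot 17, the array becomes [12, 12, 17, 17, 19]. The pivot is placed at index 3. All elements to the left of the pivot are <= 17, and all elements to the right are > 17.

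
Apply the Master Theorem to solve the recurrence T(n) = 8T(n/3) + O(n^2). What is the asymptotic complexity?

Master Theorem for T(n) = 8T(n/3) + O(n^2):

a = 8, b = 3, c = 2
log_b(a) = log_3(8) = 1.8928

Case 3: c = 2 > log_3(8) = 1.8928
T(n) = O(n^2) = O(n^2)

For T(n) = 8T(n/3) + O(n^2): log_3(8) = 1.8928. This is Case 3 of the Master Theorem (c > log_b(a), work dominated by root), giving O(n^2).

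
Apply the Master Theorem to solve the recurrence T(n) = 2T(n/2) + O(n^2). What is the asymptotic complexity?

Master Theorem for T(n) = 2T(n/2) + O(n^2):

a = 2, b = 2, c = 2
log_b(a) = log_2(2) = 1.0000

Case 3: c = 2 > log_2(2) = 1.0000
T(n) = O(n^2) = O(n^2)

For T(n) = 2T(n/2) + O(n^2): log_2(2) = 1.0000. This is Case 3 of the Master Theorem (c > log_b(a), work dominated by root), giving O(n^2).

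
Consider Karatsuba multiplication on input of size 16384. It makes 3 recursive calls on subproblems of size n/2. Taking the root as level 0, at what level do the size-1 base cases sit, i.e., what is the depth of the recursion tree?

For divide and conquer with division factor 2:

Problem sizes at each level:
Level 0: 16384
Level 1: 8192
Level 2: 4096
Level 3: 2048
Level 4: 1024
Level 5: 512
Level 6: 256
Level 7: 128
Level 8: 64
Level 9: 32
Level 10: 16
Level 11: 8
Level 12: 4
Level 13: 2
Level 14: 1

The root is level 0 and the size-1 base case is level 14 (the tree spans levels 0 through 14, i.e. 15 levels counting the root), so the depth is the number of divisions: log_2(16384) = 14

The recursion tree depth is log_2(16384) = 14. At each level, the problem size is divided by 2, so it takes 14 divisions to reduce to a base case of size 1. The algorithm makes 3 recursive calls at each level.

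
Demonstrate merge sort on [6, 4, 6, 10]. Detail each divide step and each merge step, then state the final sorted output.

Merge sort trace:

Split: [6, 4, 6, 10] -> [6, 4] and [6, 10]
  Split: [6, 4] -> [6] and [4]
  Merge: [6] + [4] -> [4, 6]
  Split: [6, 10] -> [6] and [10]
  Merge: [6] + [10] -> [6, 10]
Merge: [4, 6] + [6, 10] -> [4, 6, 6, 10]

Final sorted array: [4, 6, 6, 10]

The merge sort proceeds by recursively splitting the array and merging sorted halves.
After all merges, the sorted array is [4, 6, 6, 10].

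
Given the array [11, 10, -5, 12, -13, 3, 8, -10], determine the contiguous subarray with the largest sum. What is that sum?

Using Kadane's algorithm on [11, 10, -5, 12, -13, 3, 8, -10]:

Scanning through the array:
Position 1 (value 10): max_ending_here = 21, max_so_far = 21
Position 2 (value -5): max_ending_here = 16, max_so_far = 21
Position 3 (value 12): max_ending_here = 28, max_so_far = 28
Position 4 (value -13): max_ending_here = 15, max_so_far = 28
Position 5 (value 3): max_ending_here = 18, max_so_far = 28
Position 6 (value 8): max_ending_here = 26, max_so_far = 28
Position 7 (value -10): max_ending_here = 16, max_so_far = 28

Maximum subarray: [11, 10, -5, 12]
Maximum sum: 28

The maximum subarray is [11, 10, -5, 12] with sum 28. This subarray runs from index 0 to index 3.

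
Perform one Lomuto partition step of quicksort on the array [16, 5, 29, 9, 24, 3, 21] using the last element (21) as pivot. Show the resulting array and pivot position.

Lomuto partition with pivot = 21:

Initial array: [16, 5, 29, 9, 24, 3, 21]

arr[0]=16 <= 21: swap with position 0, array becomes [16, 5, 29, 9, 24, 3, 21]
arr[1]=5 <= 21: swap with position 1, array becomes [16, 5, 29, 9, 24, 3, 21]
arr[2]=29 > 21: no swap
arr[3]=9 <= 21: swap with position 2, array becomes [16, 5, 9, 29, 24, 3, 21]
arr[4]=24 > 21: no swap
arr[5]=3 <= 21: swap with position 3, array becomes [16, 5, 9, 3, 24, 29, 21]

Place pivot at position 4: [16, 5, 9, 3, 21, 29, 24]
Pivot position: 4

After partitioning with pivot 21, the array becomes [16, 5, 9, 3, 21, 29, 24]. The pivot is placed at index 4. All elements to the left of the pivot are <= 21, and all elements to the right are > 21.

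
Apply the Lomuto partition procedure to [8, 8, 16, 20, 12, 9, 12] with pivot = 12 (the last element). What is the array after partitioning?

Lomuto partition with pivot = 12:

Initial array: [8, 8, 16, 20, 12, 9, 12]

arr[0]=8 <= 12: swap with position 0, array becomes [8, 8, 16, 20, 12, 9, 12]
arr[1]=8 <= 12: swap with position 1, array becomes [8, 8, 16, 20, 12, 9, 12]
arr[2]=16 > 12: no swap
arr[3]=20 > 12: no swap
arr[4]=12 <= 12: swap with position 2, array becomes [8, 8, 12, 20, 16, 9, 12]
arr[5]=9 <= 12: swap with position 3, array becomes [8, 8, 12, 9, 16, 20, 12]

Place pivot at position 4: [8, 8, 12, 9, 12, 20, 16]
Pivot position: 4

After partitioning with pivot 12, the array becomes [8, 8, 12, 9, 12, 20, 16]. The pivot is placed at index 4. All elements to the left of the pivot are <= 12, and all elements to the right are > 12.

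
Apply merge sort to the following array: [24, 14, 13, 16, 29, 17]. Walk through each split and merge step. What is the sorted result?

Merge sort trace:

Split: [24, 14, 13, 16, 29, 17] -> [24, 14, 13] and [16, 29, 17]
  Split: [24, 14, 13] -> [24] and [14, 13]
    Split: [14, 13] -> [14] and [13]
    Merge: [14] + [13] -> [13, 14]
  Merge: [24] + [13, 14] -> [13, 14, 24]
  Split: [16, 29, 17] -> [16] and [29, 17]
    Split: [29, 17] -> [29] and [17]
    Merge: [29] + [17] -> [17, 29]
  Merge: [16] + [17, 29] -> [16, 17, 29]
Merge: [13, 14, 24] + [16, 17, 29] -> [13, 14, 16, 17, 24, 29]

Final sorted array: [13, 14, 16, 17, 24, 29]

The merge sort proceeds by recursively splitting the array and merging sorted halves.
After all merges, the sorted array is [13, 14, 16, 17, 24, 29].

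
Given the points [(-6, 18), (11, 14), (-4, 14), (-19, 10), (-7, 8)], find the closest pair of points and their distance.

Computing all pairwise distances among 5 points:

d((-6, 18), (11, 14)) = 17.4642
d((-6, 18), (-4, 14)) = 4.4721 <-- minimum
d((-6, 18), (-19, 10)) = 15.2643
d((-6, 18), (-7, 8)) = 10.0499
d((11, 14), (-4, 14)) = 15.0
d((11, 14), (-19, 10)) = 30.2655
d((11, 14), (-7, 8)) = 18.9737
d((-4, 14), (-19, 10)) = 15.5242
d((-4, 14), (-7, 8)) = 6.7082
d((-19, 10), (-7, 8)) = 12.1655

Closest pair: (-6, 18) and (-4, 14) with distance 4.4721

The closest pair is (-6, 18) and (-4, 14) with Euclidean distance 4.4721. For 5 points, brute-force pairwise comparison is shown above. For large n, the divide-and-conquer algorithm (sort by x, recurse on halves, check the dividing strip) achieves O(n log n).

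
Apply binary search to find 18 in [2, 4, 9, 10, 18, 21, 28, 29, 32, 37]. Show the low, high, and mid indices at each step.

Binary search for 18 in [2, 4, 9, 10, 18, 21, 28, 29, 32, 37]:

lo=0, hi=9, mid=4, arr[mid]=18 -> Found target at index 4!

Binary search finds 18 at index 4 after 1 comparisons. The search repeatedly halves the search space by comparing with the middle element.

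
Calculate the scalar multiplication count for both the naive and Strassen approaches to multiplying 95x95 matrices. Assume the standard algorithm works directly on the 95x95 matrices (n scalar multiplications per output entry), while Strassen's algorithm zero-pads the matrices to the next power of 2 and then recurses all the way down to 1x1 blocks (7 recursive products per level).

Matrix multiplication for 95x95 matrices:

Strassen's algorithm requires power-of-2 dimensions. Pad 95x95 to 128x128 (next power of 2).

Standard algorithm: 95^3 = 857375 multiplications
Strassen's algorithm: 7^(log2(128)) = 7^7 = 823543 multiplications
Savings: 857375 - 823543 = 33832 multiplications

Standard: 857375 multiplications (95^3). Strassen: 823543 multiplications (7^7, after padding to 128x128). Strassen reduces 8 recursive multiplications to 7 at each level.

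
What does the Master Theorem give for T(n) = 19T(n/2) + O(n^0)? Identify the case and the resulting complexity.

Master Theorem for T(n) = 19T(n/2) + O(n^0):

a = 19, b = 2, c = 0
log_b(a) = log_2(19) = 4.2479

Case 1: c = 0 < log_2(19) = 4.2479
T(n) = O(n^(log_2 19))

For T(n) = 19T(n/2) + O(n^0): log_2(19) = 4.2479. This is Case 1 of the Master Theorem (c < log_b(a), work dominated by leaves), giving O(n^(log_2 19)).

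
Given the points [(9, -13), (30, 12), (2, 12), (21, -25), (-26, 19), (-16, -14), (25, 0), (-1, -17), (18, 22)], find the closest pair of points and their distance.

Computing all pairwise distances among 9 points:

d((9, -13), (30, 12)) = 32.6497
d((9, -13), (2, 12)) = 25.9615
d((9, -13), (21, -25)) = 16.9706
d((9, -13), (-26, 19)) = 47.4236
d((9, -13), (-16, -14)) = 25.02
d((9, -13), (25, 0)) = 20.6155
d((9, -13), (-1, -17)) = 10.7703 <-- minimum
d((9, -13), (18, 22)) = 36.1386
d((30, 12), (2, 12)) = 28.0
d((30, 12), (21, -25)) = 38.0789
d((30, 12), (-26, 19)) = 56.4358
d((30, 12), (-16, -14)) = 52.8394
d((30, 12), (25, 0)) = 13.0
d((30, 12), (-1, -17)) = 42.45
d((30, 12), (18, 22)) = 15.6205
d((2, 12), (21, -25)) = 41.5933
d((2, 12), (-26, 19)) = 28.8617
d((2, 12), (-16, -14)) = 31.6228
d((2, 12), (25, 0)) = 25.9422
d((2, 12), (-1, -17)) = 29.1548
d((2, 12), (18, 22)) = 18.868
d((21, -25), (-26, 19)) = 64.3817
d((21, -25), (-16, -14)) = 38.6005
d((21, -25), (25, 0)) = 25.318
d((21, -25), (-1, -17)) = 23.4094
d((21, -25), (18, 22)) = 47.0956
d((-26, 19), (-16, -14)) = 34.4819
d((-26, 19), (25, 0)) = 54.4243
d((-26, 19), (-1, -17)) = 43.8292
d((-26, 19), (18, 22)) = 44.1022
d((-16, -14), (25, 0)) = 43.3244
d((-16, -14), (-1, -17)) = 15.2971
d((-16, -14), (18, 22)) = 49.5177
d((25, 0), (-1, -17)) = 31.0644
d((25, 0), (18, 22)) = 23.0868
d((-1, -17), (18, 22)) = 43.382

Closest pair: (9, -13) and (-1, -17) with distance 10.7703

The closest pair is (9, -13) and (-1, -17) with Euclidean distance 10.7703. For 9 points, brute-force pairwise comparison is shown above. For large n, the divide-and-conquer algorithm (sort by x, recurse on halves, check the dividing strip) achieves O(n log n).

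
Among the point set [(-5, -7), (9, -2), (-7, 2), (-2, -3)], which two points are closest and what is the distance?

Computing all pairwise distances among 4 points:

d((-5, -7), (9, -2)) = 14.8661
d((-5, -7), (-7, 2)) = 9.2195
d((-5, -7), (-2, -3)) = 5.0 <-- minimum
d((9, -2), (-7, 2)) = 16.4924
d((9, -2), (-2, -3)) = 11.0454
d((-7, 2), (-2, -3)) = 7.0711

Closest pair: (-5, -7) and (-2, -3) with distance 5.0

The closest pair is (-5, -7) and (-2, -3) with Euclidean distance 5.0. For 4 points, brute-force pairwise comparison is shown above. For large n, the divide-and-conquer algorithm (sort by x, recurse on halves, check the dividing strip) achieves O(n log n).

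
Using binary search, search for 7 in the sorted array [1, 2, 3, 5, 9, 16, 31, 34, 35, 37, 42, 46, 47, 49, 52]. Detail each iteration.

Binary search for 7 in [1, 2, 3, 5, 9, 16, 31, 34, 35, 37, 42, 46, 47, 49, 52]:

lo=0, hi=14, mid=7, arr[mid]=34 -> 34 > 7, search left half
lo=0, hi=6, mid=3, arr[mid]=5 -> 5 < 7, search right half
lo=4, hi=6, mid=5, arr[mid]=16 -> 16 > 7, search left half
lo=4, hi=4, mid=4, arr[mid]=9 -> 9 > 7, search left half
lo=4 > hi=3, target 7 not found

Binary search determines that 7 is not in the array after 4 comparisons. The search space was exhausted without finding the target.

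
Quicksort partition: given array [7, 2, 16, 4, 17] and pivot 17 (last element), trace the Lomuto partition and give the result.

Lomuto partition with pivot = 17:

Initial array: [7, 2, 16, 4, 17]

arr[0]=7 <= 17: swap with position 0, array becomes [7, 2, 16, 4, 17]
arr[1]=2 <= 17: swap with position 1, array becomes [7, 2, 16, 4, 17]
arr[2]=16 <= 17: swap with position 2, array becomes [7, 2, 16, 4, 17]
arr[3]=4 <= 17: swap with position 3, array becomes [7, 2, 16, 4, 17]

Place pivot at position 4: [7, 2, 16, 4, 17]
Pivot position: 4

After partitioning with pivot 17, the array becomes [7, 2, 16, 4, 17]. The pivot is placed at index 4. All elements to the left of the pivot are <= 17, and all elements to the right are > 17.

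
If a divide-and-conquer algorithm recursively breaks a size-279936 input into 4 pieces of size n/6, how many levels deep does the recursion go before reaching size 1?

For divide and conquer with division factor 6:

Problem sizes at each level:
Level 0: 279936
Level 1: 46656
Level 2: 7776
Level 3: 1296
Level 4: 216
Level 5: 36
Level 6: 6
Level 7: 1

The root is level 0 and the size-1 base case is level 7 (the tree spans levels 0 through 7, i.e. 8 levels counting the root), so the depth is the number of divisions: log_6(279936) = 7

The recursion tree depth is log_6(279936) = 7. At each level, the problem size is divided by 6, so it takes 7 divisions to reduce to a base case of size 1. The algorithm makes 4 recursive calls at each level.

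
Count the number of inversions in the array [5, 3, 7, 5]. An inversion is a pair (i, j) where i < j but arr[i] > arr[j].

Finding inversions in [5, 3, 7, 5]:

(0, 1): arr[0]=5 > arr[1]=3
(2, 3): arr[2]=7 > arr[3]=5

Total inversions: 2

The array has 2 inversion(s): (0,1), (2,3). Each pair (i,j) satisfies i < j and arr[i] > arr[j].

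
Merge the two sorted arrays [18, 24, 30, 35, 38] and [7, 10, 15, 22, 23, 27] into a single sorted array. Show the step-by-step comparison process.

Merging process:

Compare 18 vs 7: take 7 from right. Merged: [7]
Compare 18 vs 10: take 10 from right. Merged: [7, 10]
Compare 18 vs 15: take 15 from right. Merged: [7, 10, 15]
Compare 18 vs 22: take 18 from left. Merged: [7, 10, 15, 18]
Compare 24 vs 22: take 22 from right. Merged: [7, 10, 15, 18, 22]
Compare 24 vs 23: take 23 from right. Merged: [7, 10, 15, 18, 22, 23]
Compare 24 vs 27: take 24 from left. Merged: [7, 10, 15, 18, 22, 23, 24]
Compare 30 vs 27: take 27 from right. Merged: [7, 10, 15, 18, 22, 23, 24, 27]
Append remaining from left: [30, 35, 38]. Merged: [7, 10, 15, 18, 22, 23, 24, 27, 30, 35, 38]

Final merged array: [7, 10, 15, 18, 22, 23, 24, 27, 30, 35, 38]
Total comparisons: 8

The merged array is [7, 10, 15, 18, 22, 23, 24, 27, 30, 35, 38], requiring 8 comparisons. The merge step runs in O(n) time where n is the total number of elements.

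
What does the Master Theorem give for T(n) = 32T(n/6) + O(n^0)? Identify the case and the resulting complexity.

Master Theorem for T(n) = 32T(n/6) + O(n^0):

a = 32, b = 6, c = 0
log_b(a) = log_6(32) = 1.9343

Case 1: c = 0 < log_6(32) = 1.9343
T(n) = O(n^(log_6 32))

For T(n) = 32T(n/6) + O(n^0): log_6(32) = 1.9343. This is Case 1 of the Master Theorem (c < log_b(a), work dominated by leaves), giving O(n^(log_6 32)).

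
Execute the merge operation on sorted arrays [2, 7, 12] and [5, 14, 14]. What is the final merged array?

Merging process:

Compare 2 vs 5: take 2 from left. Merged: [2]
Compare 7 vs 5: take 5 from right. Merged: [2, 5]
Compare 7 vs 14: take 7 from left. Merged: [2, 5, 7]
Compare 12 vs 14: take 12 from left. Merged: [2, 5, 7, 12]
Append remaining from right: [14, 14]. Merged: [2, 5, 7, 12, 14, 14]

Final merged array: [2, 5, 7, 12, 14, 14]
Total comparisons: 4

The merged array is [2, 5, 7, 12, 14, 14], requiring 4 comparisons. The merge step runs in O(n) time where n is the total number of elements.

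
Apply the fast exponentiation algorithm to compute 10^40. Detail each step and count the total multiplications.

Computing 10^40 by squaring (build up from 10^1; each line after the first costs one multiplication):

10^1 = 10
10^2 = (10^1)^2 = 10^2 = 100
10^4 = (10^2)^2 = 100^2 = 10000
10^5 = 10 * 10^4 = 10 * 10000 = 100000
10^10 = (10^5)^2 = 100000^2 = 10000000000
10^20 = (10^10)^2 = 10000000000^2 = 100000000000000000000
10^40 = (10^20)^2 = 100000000000000000000^2 = 10000000000000000000000000000000000000000

Result: 10000000000000000000000000000000000000000
Multiplications needed: 6 (6 lines after 10^1)

10^40 = 10000000000000000000000000000000000000000. Using exponentiation by squaring, this requires 6 multiplications. The key idea: if the exponent is even, square the half-power; if odd, multiply by the base once.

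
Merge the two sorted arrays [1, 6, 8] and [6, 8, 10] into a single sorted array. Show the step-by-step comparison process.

Merging process:

Compare 1 vs 6: take 1 from left. Merged: [1]
Compare 6 vs 6: take 6 from left. Merged: [1, 6]
Compare 8 vs 6: take 6 from right. Merged: [1, 6, 6]
Compare 8 vs 8: take 8 from left. Merged: [1, 6, 6, 8]
Append remaining from right: [8, 10]. Merged: [1, 6, 6, 8, 8, 10]

Final merged array: [1, 6, 6, 8, 8, 10]
Total comparisons: 4

The merged array is [1, 6, 6, 8, 8, 10], requiring 4 comparisons. The merge step runs in O(n) time where n is the total number of elements.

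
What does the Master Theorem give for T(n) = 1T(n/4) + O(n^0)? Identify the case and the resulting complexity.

Master Theorem for T(n) = 1T(n/4) + O(n^0):

a = 1, b = 4, c = 0
log_b(a) = log_4(1) = 0.0000

Case 2: c = 0 = log_4(1) = 0.0000
T(n) = O(n^0 log n) = O(log n)

For T(n) = 1T(n/4) + O(n^0): log_4(1) = 0.0000. This is Case 2 of the Master Theorem (c = log_b(a), equal work at all levels), giving O(log n).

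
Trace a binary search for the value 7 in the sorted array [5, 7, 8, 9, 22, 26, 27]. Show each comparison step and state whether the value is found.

Binary search for 7 in [5, 7, 8, 9, 22, 26, 27]:

lo=0, hi=6, mid=3, arr[mid]=9 -> 9 > 7, search left half
lo=0, hi=2, mid=1, arr[mid]=7 -> Found target at index 1!

Binary search finds 7 at index 1 after 2 comparisons. The search repeatedly halves the search space by comparing with the middle element.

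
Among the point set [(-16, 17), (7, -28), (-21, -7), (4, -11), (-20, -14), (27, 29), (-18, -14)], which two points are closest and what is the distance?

Computing all pairwise distances among 7 points:

d((-16, 17), (7, -28)) = 50.5371
d((-16, 17), (-21, -7)) = 24.5153
d((-16, 17), (4, -11)) = 34.4093
d((-16, 17), (-20, -14)) = 31.257
d((-16, 17), (27, 29)) = 44.643
d((-16, 17), (-18, -14)) = 31.0644
d((7, -28), (-21, -7)) = 35.0
d((7, -28), (4, -11)) = 17.2627
d((7, -28), (-20, -14)) = 30.4138
d((7, -28), (27, 29)) = 60.407
d((7, -28), (-18, -14)) = 28.6531
d((-21, -7), (4, -11)) = 25.318
d((-21, -7), (-20, -14)) = 7.0711
d((-21, -7), (27, 29)) = 60.0
d((-21, -7), (-18, -14)) = 7.6158
d((4, -11), (-20, -14)) = 24.1868
d((4, -11), (27, 29)) = 46.1411
d((4, -11), (-18, -14)) = 22.2036
d((-20, -14), (27, 29)) = 63.7024
d((-20, -14), (-18, -14)) = 2.0 <-- minimum
d((27, 29), (-18, -14)) = 62.2415

Closest pair: (-20, -14) and (-18, -14) with distance 2.0

The closest pair is (-20, -14) and (-18, -14) with Euclidean distance 2.0. For 7 points, brute-force pairwise comparison is shown above. For large n, the divide-and-conquer algorithm (sort by x, recurse on halves, check the dividing strip) achieves O(n log n).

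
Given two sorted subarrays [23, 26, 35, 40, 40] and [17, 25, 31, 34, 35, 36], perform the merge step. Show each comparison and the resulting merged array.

Merging process:

Compare 23 vs 17: take 17 from right. Merged: [17]
Compare 23 vs 25: take 23 from left. Merged: [17, 23]
Compare 26 vs 25: take 25 from right. Merged: [17, 23, 25]
Compare 26 vs 31: take 26 from left. Merged: [17, 23, 25, 26]
Compare 35 vs 31: take 31 from right. Merged: [17, 23, 25, 26, 31]
Compare 35 vs 34: take 34 from right. Merged: [17, 23, 25, 26, 31, 34]
Compare 35 vs 35: take 35 from left. Merged: [17, 23, 25, 26, 31, 34, 35]
Compare 40 vs 35: take 35 from right. Merged: [17, 23, 25, 26, 31, 34, 35, 35]
Compare 40 vs 36: take 36 from right. Merged: [17, 23, 25, 26, 31, 34, 35, 35, 36]
Append remaining from left: [40, 40]. Merged: [17, 23, 25, 26, 31, 34, 35, 35, 36, 40, 40]

Final merged array: [17, 23, 25, 26, 31, 34, 35, 35, 36, 40, 40]
Total comparisons: 9

The merged array is [17, 23, 25, 26, 31, 34, 35, 35, 36, 40, 40], requiring 9 comparisons. The merge step runs in O(n) time where n is the total number of elements.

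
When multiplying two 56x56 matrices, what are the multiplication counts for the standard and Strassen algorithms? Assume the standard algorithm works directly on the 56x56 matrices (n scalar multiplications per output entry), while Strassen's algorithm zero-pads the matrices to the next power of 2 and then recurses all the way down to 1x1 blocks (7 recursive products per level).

Matrix multiplication for 56x56 matrices:

Strassen's algorithm requires power-of-2 dimensions. Pad 56x56 to 64x64 (next power of 2).

Standard algorithm: 56^3 = 175616 multiplications
Strassen's algorithm: 7^(log2(64)) = 7^6 = 117649 multiplications
Savings: 175616 - 117649 = 57967 multiplications

Standard: 175616 multiplications (56^3). Strassen: 117649 multiplications (7^6, after padding to 64x64). Strassen reduces 8 recursive multiplications to 7 at each level.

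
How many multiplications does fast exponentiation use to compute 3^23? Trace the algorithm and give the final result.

Computing 3^23 by squaring (build up from 3^1; each line after the first costs one multiplication):

3^1 = 3
3^2 = (3^1)^2 = 3^2 = 9
3^4 = (3^2)^2 = 9^2 = 81
3^5 = 3 * 3^4 = 3 * 81 = 243
3^10 = (3^5)^2 = 243^2 = 59049
3^11 = 3 * 3^10 = 3 * 59049 = 177147
3^22 = (3^11)^2 = 177147^2 = 31381059609
3^23 = 3 * 3^22 = 3 * 31381059609 = 94143178827

Result: 94143178827
Multiplications needed: 7 (7 lines after 3^1)

3^23 = 94143178827. Using exponentiation by squaring, this requires 7 multiplications. The key idea: if the exponent is even, square the half-power; if odd, multiply by the base once.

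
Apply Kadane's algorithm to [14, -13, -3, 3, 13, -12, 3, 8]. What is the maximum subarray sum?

Using Kadane's algorithm on [14, -13, -3, 3, 13, -12, 3, 8]:

Scanning through the array:
Position 1 (value -13): max_ending_here = 1, max_so_far = 14
Position 2 (value -3): max_ending_here = -2, max_so_far = 14
Position 3 (value 3): max_ending_here = 3, max_so_far = 14
Position 4 (value 13): max_ending_here = 16, max_so_far = 16
Position 5 (value -12): max_ending_here = 4, max_so_far = 16
Position 6 (value 3): max_ending_here = 7, max_so_far = 16
Position 7 (value 8): max_ending_here = 15, max_so_far = 16

Maximum subarray: [3, 13]
Maximum sum: 16

The maximum subarray is [3, 13] with sum 16. This subarray runs from index 3 to index 4.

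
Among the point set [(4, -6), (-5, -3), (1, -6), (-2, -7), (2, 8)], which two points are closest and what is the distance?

Computing all pairwise distances among 5 points:

d((4, -6), (-5, -3)) = 9.4868
d((4, -6), (1, -6)) = 3.0 <-- minimum
d((4, -6), (-2, -7)) = 6.0828
d((4, -6), (2, 8)) = 14.1421
d((-5, -3), (1, -6)) = 6.7082
d((-5, -3), (-2, -7)) = 5.0
d((-5, -3), (2, 8)) = 13.0384
d((1, -6), (-2, -7)) = 3.1623
d((1, -6), (2, 8)) = 14.0357
d((-2, -7), (2, 8)) = 15.5242

Closest pair: (4, -6) and (1, -6) with distance 3.0

The closest pair is (4, -6) and (1, -6) with Euclidean distance 3.0. For 5 points, brute-force pairwise comparison is shown above. For large n, the divide-and-conquer algorithm (sort by x, recurse on halves, check the dividing strip) achieves O(n log n).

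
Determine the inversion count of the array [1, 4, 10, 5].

Finding inversions in [1, 4, 10, 5]:

(2, 3): arr[2]=10 > arr[3]=5

Total inversions: 1

The array has 1 inversion(s): (2,3). Each pair (i,j) satisfies i < j and arr[i] > arr[j].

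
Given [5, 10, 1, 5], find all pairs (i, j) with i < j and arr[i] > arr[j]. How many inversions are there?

Finding inversions in [5, 10, 1, 5]:

(0, 2): arr[0]=5 > arr[2]=1
(1, 2): arr[1]=10 > arr[2]=1
(1, 3): arr[1]=10 > arr[3]=5

Total inversions: 3

The array has 3 inversion(s): (0,2), (1,2), (1,3). Each pair (i,j) satisfies i < j and arr[i] > arr[j].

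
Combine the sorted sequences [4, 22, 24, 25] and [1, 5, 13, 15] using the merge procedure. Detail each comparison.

Merging process:

Compare 4 vs 1: take 1 from right. Merged: [1]
Compare 4 vs 5: take 4 from left. Merged: [1, 4]
Compare 22 vs 5: take 5 from right. Merged: [1, 4, 5]
Compare 22 vs 13: take 13 from right. Merged: [1, 4, 5, 13]
Compare 22 vs 15: take 15 from right. Merged: [1, 4, 5, 13, 15]
Append remaining from left: [22, 24, 25]. Merged: [1, 4, 5, 13, 15, 22, 24, 25]

Final merged array: [1, 4, 5, 13, 15, 22, 24, 25]
Total comparisons: 5

The merged array is [1, 4, 5, 13, 15, 22, 24, 25], requiring 5 comparisons. The merge step runs in O(n) time where n is the total number of elements.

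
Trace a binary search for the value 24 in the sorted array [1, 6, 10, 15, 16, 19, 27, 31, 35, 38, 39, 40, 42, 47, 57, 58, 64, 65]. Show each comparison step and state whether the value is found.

Binary search for 24 in [1, 6, 10, 15, 16, 19, 27, 31, 35, 38, 39, 40, 42, 47, 57, 58, 64, 65]:

lo=0, hi=17, mid=8, arr[mid]=35 -> 35 > 24, search left half
lo=0, hi=7, mid=3, arr[mid]=15 -> 15 < 24, search right half
lo=4, hi=7, mid=5, arr[mid]=19 -> 19 < 24, search right half
lo=6, hi=7, mid=6, arr[mid]=27 -> 27 > 24, search left half
lo=6 > hi=5, target 24 not found

Binary search determines that 24 is not in the array after 4 comparisons. The search space was exhausted without finding the target.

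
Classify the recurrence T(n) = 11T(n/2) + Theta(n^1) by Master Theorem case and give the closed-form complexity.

Master Theorem for T(n) = 11T(n/2) + O(n^1):

a = 11, b = 2, c = 1
log_b(a) = log_2(11) = 3.4594

Case 1: c = 1 < log_2(11) = 3.4594
T(n) = O(n^(log_2 11))

For T(n) = 11T(n/2) + O(n^1): log_2(11) = 3.4594. This is Case 1 of the Master Theorem (c < log_b(a), work dominated by leaves), giving O(n^(log_2 11)).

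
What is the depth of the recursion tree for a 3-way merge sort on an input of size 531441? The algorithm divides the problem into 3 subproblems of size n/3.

For divide and conquer with division factor 3:

Problem sizes at each level:
Level 0: 531441
Level 1: 177147
Level 2: 59049
Level 3: 19683
Level 4: 6561
Level 5: 2187
Level 6: 729
Level 7: 243
Level 8: 81
Level 9: 27
Level 10: 9
Level 11: 3
Level 12: 1

The root is level 0 and the size-1 base case is level 12 (the tree spans levels 0 through 12, i.e. 13 levels counting the root), so the depth is the number of divisions: log_3(531441) = 12

The recursion tree depth is log_3(531441) = 12. At each level, the problem size is divided by 3, so it takes 12 divisions to reduce to a base case of size 1. The algorithm makes 3 recursive calls at each level.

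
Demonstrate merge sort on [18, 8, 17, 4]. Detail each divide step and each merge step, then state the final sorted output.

Merge sort trace:

Split: [18, 8, 17, 4] -> [18, 8] and [17, 4]
  Split: [18, 8] -> [18] and [8]
  Merge: [18] + [8] -> [8, 18]
  Split: [17, 4] -> [17] and [4]
  Merge: [17] + [4] -> [4, 17]
Merge: [8, 18] + [4, 17] -> [4, 8, 17, 18]

Final sorted array: [4, 8, 17, 18]

The merge sort proceeds by recursively splitting the array and merging sorted halves.
After all merges, the sorted array is [4, 8, 17, 18].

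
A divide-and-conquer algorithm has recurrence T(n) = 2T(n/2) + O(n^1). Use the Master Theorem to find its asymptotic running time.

Master Theorem for T(n) = 2T(n/2) + O(n^1):

a = 2, b = 2, c = 1
log_b(a) = log_2(2) = 1.0000

Case 2: c = 1 = log_2(2) = 1.0000
T(n) = O(n^1 log n) = O(n log n)

For T(n) = 2T(n/2) + O(n^1): log_2(2) = 1.0000. This is Case 2 of the Master Theorem (c = log_b(a), equal work at all levels), giving O(n log n).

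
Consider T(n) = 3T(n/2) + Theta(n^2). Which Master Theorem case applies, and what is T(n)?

Master Theorem for T(n) = 3T(n/2) + O(n^2):

a = 3, b = 2, c = 2
log_b(a) = log_2(3) = 1.5850

Case 3: c = 2 > log_2(3) = 1.5850
T(n) = O(n^2) = O(n^2)

For T(n) = 3T(n/2) + O(n^2): log_2(3) = 1.5850. This is Case 3 of the Master Theorem (c > log_b(a), work dominated by root), giving O(n^2).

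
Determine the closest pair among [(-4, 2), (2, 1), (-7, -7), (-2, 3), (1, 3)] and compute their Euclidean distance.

Computing all pairwise distances among 5 points:

d((-4, 2), (2, 1)) = 6.0828
d((-4, 2), (-7, -7)) = 9.4868
d((-4, 2), (-2, 3)) = 2.2361 <-- minimum
d((-4, 2), (1, 3)) = 5.099
d((2, 1), (-7, -7)) = 12.0416
d((2, 1), (-2, 3)) = 4.4721
d((2, 1), (1, 3)) = 2.2361 <-- minimum
d((-7, -7), (-2, 3)) = 11.1803
d((-7, -7), (1, 3)) = 12.8062
d((-2, 3), (1, 3)) = 3.0

Minimum distance: 2.2361 (tie among 2 pairs: (-4, 2) and (-2, 3); (2, 1) and (1, 3))

The minimum Euclidean distance is 2.2361. There is a tie: 2 pairs achieve this minimum — (-4, 2) and (-2, 3); (2, 1) and (1, 3). Any of these is a valid closest pair. For 5 points, brute-force pairwise comparison is shown above. For large n, the divide-and-conquer algorithm (sort by x, recurse on halves, check the dividing strip) achieves O(n log n).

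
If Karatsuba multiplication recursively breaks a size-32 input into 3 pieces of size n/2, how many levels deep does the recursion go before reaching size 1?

For divide and conquer with division factor 2:

Problem sizes at each level:
Level 0: 32
Level 1: 16
Level 2: 8
Level 3: 4
Level 4: 2
Level 5: 1

The root is level 0 and the size-1 base case is level 5 (the tree spans levels 0 through 5, i.e. 6 levels counting the root), so the depth is the number of divisions: log_2(32) = 5

The recursion tree depth is log_2(32) = 5. At each level, the problem size is divided by 2, so it takes 5 divisions to reduce to a base case of size 1. The algorithm makes 3 recursive calls at each level.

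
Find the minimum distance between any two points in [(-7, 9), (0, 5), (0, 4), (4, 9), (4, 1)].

Computing all pairwise distances among 5 points:

d((-7, 9), (0, 5)) = 8.0623
d((-7, 9), (0, 4)) = 8.6023
d((-7, 9), (4, 9)) = 11.0
d((-7, 9), (4, 1)) = 13.6015
d((0, 5), (0, 4)) = 1.0 <-- minimum
d((0, 5), (4, 9)) = 5.6569
d((0, 5), (4, 1)) = 5.6569
d((0, 4), (4, 9)) = 6.4031
d((0, 4), (4, 1)) = 5.0
d((4, 9), (4, 1)) = 8.0

Closest pair: (0, 5) and (0, 4) with distance 1.0

The closest pair is (0, 5) and (0, 4) with Euclidean distance 1.0. For 5 points, brute-force pairwise comparison is shown above. For large n, the divide-and-conquer algorithm (sort by x, recurse on halves, check the dividing strip) achieves O(n log n).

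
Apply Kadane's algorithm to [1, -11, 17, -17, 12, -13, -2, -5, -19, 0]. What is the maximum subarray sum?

Using Kadane's algorithm on [1, -11, 17, -17, 12, -13, -2, -5, -19, 0]:

Scanning through the array:
Position 1 (value -11): max_ending_here = -10, max_so_far = 1
Position 2 (value 17): max_ending_here = 17, max_so_far = 17
Position 3 (value -17): max_ending_here = 0, max_so_far = 17
Position 4 (value 12): max_ending_here = 12, max_so_far = 17
Position 5 (value -13): max_ending_here = -1, max_so_far = 17
Position 6 (value -2): max_ending_here = -2, max_so_far = 17
Position 7 (value -5): max_ending_here = -5, max_so_far = 17
Position 8 (value -19): max_ending_here = -19, max_so_far = 17
Position 9 (value 0): max_ending_here = 0, max_so_far = 17

Maximum subarray: [17]
Maximum sum: 17

The maximum subarray is [17] with sum 17. This subarray runs from index 2 to index 2.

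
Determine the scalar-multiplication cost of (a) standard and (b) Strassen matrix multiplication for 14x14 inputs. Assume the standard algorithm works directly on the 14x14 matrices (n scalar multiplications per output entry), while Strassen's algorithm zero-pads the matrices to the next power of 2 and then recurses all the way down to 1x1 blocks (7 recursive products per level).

Matrix multiplication for 14x14 matrices:

Strassen's algorithm requires power-of-2 dimensions. Pad 14x14 to 16x16 (next power of 2).

Standard algorithm: 14^3 = 2744 multiplications
Strassen's algorithm: 7^(log2(16)) = 7^4 = 2401 multiplications
Savings: 2744 - 2401 = 343 multiplications

Standard: 2744 multiplications (14^3). Strassen: 2401 multiplications (7^4, after padding to 16x16). Strassen reduces 8 recursive multiplications to 7 at each level.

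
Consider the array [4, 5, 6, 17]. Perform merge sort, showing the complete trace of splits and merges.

Merge sort trace:

Split: [4, 5, 6, 17] -> [4, 5] and [6, 17]
  Split: [4, 5] -> [4] and [5]
  Merge: [4] + [5] -> [4, 5]
  Split: [6, 17] -> [6] and [17]
  Merge: [6] + [17] -> [6, 17]
Merge: [4, 5] + [6, 17] -> [4, 5, 6, 17]

Final sorted array: [4, 5, 6, 17]

The merge sort proceeds by recursively splitting the array and merging sorted halves.
After all merges, the sorted array is [4, 5, 6, 17].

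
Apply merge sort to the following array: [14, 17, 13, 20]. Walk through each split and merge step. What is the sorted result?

Merge sort trace:

Split: [14, 17, 13, 20] -> [14, 17] and [13, 20]
  Split: [14, 17] -> [14] and [17]
  Merge: [14] + [17] -> [14, 17]
  Split: [13, 20] -> [13] and [20]
  Merge: [13] + [20] -> [13, 20]
Merge: [14, 17] + [13, 20] -> [13, 14, 17, 20]

Final sorted array: [13, 14, 17, 20]

The merge sort proceeds by recursively splitting the array and merging sorted halves.
After all merges, the sorted array is [13, 14, 17, 20].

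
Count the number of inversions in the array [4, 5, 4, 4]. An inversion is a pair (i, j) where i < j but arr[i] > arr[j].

Finding inversions in [4, 5, 4, 4]:

(1, 2): arr[1]=5 > arr[2]=4
(1, 3): arr[1]=5 > arr[3]=4

Total inversions: 2

The array has 2 inversion(s): (1,2), (1,3). Each pair (i,j) satisfies i < j and arr[i] > arr[j].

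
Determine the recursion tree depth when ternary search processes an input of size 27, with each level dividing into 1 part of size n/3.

For divide and conquer with division factor 3:

Problem sizes at each level:
Level 0: 27
Level 1: 9
Level 2: 3
Level 3: 1

The root is level 0 and the size-1 base case is level 3 (the tree spans levels 0 through 3, i.e. 4 levels counting the root), so the depth is the number of divisions: log_3(27) = 3

The recursion tree depth is log_3(27) = 3. At each level, the problem size is divided by 3, so it takes 3 divisions to reduce to a base case of size 1. The algorithm makes 1 recursive call at each level.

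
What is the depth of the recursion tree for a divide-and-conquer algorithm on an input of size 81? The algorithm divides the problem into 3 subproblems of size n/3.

For divide and conquer with division factor 3:

Problem sizes at each level:
Level 0: 81
Level 1: 27
Level 2: 9
Level 3: 3
Level 4: 1

The root is level 0 and the size-1 base case is level 4 (the tree spans levels 0 through 4, i.e. 5 levels counting the root), so the depth is the number of divisions: log_3(81) = 4

The recursion tree depth is log_3(81) = 4. At each level, the problem size is divided by 3, so it takes 4 divisions to reduce to a base case of size 1. The algorithm makes 3 recursive calls at each level.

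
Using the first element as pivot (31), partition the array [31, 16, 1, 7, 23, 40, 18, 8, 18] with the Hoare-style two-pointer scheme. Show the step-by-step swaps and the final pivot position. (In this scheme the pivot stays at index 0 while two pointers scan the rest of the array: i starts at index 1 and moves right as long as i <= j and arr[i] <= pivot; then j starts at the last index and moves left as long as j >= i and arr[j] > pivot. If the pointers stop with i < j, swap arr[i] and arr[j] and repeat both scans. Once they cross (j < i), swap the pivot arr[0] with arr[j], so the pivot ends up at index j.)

Hoare-style two-pointer partition with pivot = 31:

Initial array: [31, 16, 1, 7, 23, 40, 18, 8, 18]

Pointers start at i = 1, j = 8.
i stops at index 5 (arr[5]=40 > 31), j stops at index 8 (arr[8]=18 <= 31): swap arr[5] and arr[8], array becomes [31, 16, 1, 7, 23, 18, 18, 8, 40]
i ends at 8, j ends at 7: the pointers have crossed (j < i), so scanning stops.

Swap pivot arr[0] with arr[7] to place pivot at position 7: [8, 16, 1, 7, 23, 18, 18, 31, 40]
Pivot position: 7

After partitioning with pivot 31, the array becomes [8, 16, 1, 7, 23, 18, 18, 31, 40]. The pivot is placed at index 7. All elements to the left of the pivot are <= 31, and all elements to the right are > 31.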